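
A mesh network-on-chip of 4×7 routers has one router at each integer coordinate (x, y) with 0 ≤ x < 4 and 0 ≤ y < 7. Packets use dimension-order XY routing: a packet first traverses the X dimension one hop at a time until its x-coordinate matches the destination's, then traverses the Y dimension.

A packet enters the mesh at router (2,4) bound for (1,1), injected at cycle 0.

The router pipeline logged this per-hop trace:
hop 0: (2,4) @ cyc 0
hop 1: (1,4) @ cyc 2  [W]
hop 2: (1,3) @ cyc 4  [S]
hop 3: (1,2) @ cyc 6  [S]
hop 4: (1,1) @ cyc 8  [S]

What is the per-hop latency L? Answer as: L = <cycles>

From hop 0 (0) to hop 1 (2): +2 cycles.
One hop costs L cycles, so L = 2.

L = 2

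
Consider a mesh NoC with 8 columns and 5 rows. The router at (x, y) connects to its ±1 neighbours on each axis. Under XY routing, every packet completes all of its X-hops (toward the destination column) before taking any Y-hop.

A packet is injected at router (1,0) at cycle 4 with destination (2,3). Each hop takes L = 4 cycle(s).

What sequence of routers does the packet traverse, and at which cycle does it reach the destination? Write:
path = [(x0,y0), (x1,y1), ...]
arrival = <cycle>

path = [(1,0), (2,0), (2,1), (2,2), (2,3)]
arrival = 20

  0. router=(1,0) cycle=4 (inject)
  1. router=(2,0) cycle=8 dir=E
  2. router=(2,1) cycle=12 dir=N
  3. router=(2,2) cycle=16 dir=N
  4. router=(2,3) cycle=20 dir=N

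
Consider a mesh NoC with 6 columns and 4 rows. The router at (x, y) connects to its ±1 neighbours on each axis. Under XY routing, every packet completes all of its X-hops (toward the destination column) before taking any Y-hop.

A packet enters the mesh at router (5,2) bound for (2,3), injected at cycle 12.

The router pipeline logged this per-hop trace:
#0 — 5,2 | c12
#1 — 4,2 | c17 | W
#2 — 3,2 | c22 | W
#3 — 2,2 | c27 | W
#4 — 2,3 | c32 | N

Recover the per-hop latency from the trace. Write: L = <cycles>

Between hops 0 and 1 the cycle counter advances 17 − 12 = 5.
Per-hop latency L = Δcyc = 5.

L = 5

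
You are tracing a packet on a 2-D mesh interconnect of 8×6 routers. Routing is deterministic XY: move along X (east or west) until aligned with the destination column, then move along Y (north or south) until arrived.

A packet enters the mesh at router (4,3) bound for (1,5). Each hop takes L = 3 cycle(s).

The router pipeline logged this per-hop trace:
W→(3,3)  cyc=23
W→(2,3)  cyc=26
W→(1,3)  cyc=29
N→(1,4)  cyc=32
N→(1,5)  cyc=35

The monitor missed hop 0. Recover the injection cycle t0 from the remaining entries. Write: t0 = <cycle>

The first recorded entry is hop 1 at cycle 23.
Subtract one hop: t0 = 23 − 3 = 20.

t0 = 20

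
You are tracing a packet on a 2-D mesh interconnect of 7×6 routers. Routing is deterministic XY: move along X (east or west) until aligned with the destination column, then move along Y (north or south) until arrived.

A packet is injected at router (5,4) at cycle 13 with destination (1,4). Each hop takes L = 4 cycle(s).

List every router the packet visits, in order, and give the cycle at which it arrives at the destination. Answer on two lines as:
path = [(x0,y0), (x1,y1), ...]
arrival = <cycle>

hop 0: (5,4) @ cyc 13
hop 1: (4,4) @ cyc 17  [W]
hop 2: (3,4) @ cyc 21  [W]
hop 3: (2,4) @ cyc 25  [W]
hop 4: (1,4) @ cyc 29  [W]

path = [(5,4), (4,4), (3,4), (2,4), (1,4)]
arrival = 29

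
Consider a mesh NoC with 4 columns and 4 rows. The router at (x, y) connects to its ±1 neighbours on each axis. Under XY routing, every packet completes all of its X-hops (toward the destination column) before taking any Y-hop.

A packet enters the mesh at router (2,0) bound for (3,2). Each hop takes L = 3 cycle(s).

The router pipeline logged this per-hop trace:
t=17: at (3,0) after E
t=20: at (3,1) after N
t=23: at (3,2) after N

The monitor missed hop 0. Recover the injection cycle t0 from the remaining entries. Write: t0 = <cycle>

t0 = 14

At hop 1 the cycle is 17; in general cyc_k = t0 + kL.
Subtract one hop: t0 = 17 − 3 = 14.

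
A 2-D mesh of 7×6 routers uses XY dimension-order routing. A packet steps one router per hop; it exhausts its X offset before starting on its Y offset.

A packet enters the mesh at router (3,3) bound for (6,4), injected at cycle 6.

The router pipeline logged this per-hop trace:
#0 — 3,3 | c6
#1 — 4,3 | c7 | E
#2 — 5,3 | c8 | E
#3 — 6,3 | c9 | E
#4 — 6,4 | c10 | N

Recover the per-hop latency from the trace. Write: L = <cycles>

L = 1

Δcyc across hop 0→1: 7 − 6 = 1.
Each hop adds L, hence L = 1.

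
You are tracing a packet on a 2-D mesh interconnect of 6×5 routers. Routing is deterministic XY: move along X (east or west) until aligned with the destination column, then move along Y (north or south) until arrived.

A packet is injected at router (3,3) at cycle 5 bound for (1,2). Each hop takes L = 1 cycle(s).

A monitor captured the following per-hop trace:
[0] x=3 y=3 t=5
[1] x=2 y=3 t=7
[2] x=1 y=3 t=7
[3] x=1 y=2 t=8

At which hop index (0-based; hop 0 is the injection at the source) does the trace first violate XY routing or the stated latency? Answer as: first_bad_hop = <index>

first_bad_hop = 1

  1: Δx=-1 Δy=+0 Δt=2 [BAD: Δcyc=2≠L]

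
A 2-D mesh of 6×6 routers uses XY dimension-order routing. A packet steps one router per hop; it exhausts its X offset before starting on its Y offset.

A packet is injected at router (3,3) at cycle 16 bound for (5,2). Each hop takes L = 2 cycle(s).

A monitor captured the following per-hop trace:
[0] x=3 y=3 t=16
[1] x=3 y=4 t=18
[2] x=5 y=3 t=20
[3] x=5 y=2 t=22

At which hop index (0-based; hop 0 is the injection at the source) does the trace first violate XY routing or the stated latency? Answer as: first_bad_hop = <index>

first_bad_hop = 1

check 1→ d=(0,1) cyc+2: BAD: Y-move but x=3≠5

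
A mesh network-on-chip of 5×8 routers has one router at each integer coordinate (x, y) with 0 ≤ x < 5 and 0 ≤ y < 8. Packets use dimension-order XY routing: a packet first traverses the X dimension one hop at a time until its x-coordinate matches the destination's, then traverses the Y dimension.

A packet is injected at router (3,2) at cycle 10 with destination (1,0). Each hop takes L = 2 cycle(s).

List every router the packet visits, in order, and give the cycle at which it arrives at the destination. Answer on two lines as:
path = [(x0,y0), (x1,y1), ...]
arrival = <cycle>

path = [(3,2), (2,2), (1,2), (1,1), (1,0)]
arrival = 18

t=10: at (3,2)
t=12: at (2,2) after W
t=14: at (1,2) after W
t=16: at (1,1) after S
t=18: at (1,0) after S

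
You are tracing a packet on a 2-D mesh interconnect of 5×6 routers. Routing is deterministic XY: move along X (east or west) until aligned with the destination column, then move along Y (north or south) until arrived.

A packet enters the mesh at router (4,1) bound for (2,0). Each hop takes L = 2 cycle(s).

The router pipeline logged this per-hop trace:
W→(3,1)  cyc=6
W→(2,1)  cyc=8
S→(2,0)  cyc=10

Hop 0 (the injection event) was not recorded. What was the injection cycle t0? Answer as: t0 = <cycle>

t0 = 4

Hop 1 reached at cycle 6; hop k is at t0 + k·L.
t0 = cyc[1] − L = 6 − 2 = 4.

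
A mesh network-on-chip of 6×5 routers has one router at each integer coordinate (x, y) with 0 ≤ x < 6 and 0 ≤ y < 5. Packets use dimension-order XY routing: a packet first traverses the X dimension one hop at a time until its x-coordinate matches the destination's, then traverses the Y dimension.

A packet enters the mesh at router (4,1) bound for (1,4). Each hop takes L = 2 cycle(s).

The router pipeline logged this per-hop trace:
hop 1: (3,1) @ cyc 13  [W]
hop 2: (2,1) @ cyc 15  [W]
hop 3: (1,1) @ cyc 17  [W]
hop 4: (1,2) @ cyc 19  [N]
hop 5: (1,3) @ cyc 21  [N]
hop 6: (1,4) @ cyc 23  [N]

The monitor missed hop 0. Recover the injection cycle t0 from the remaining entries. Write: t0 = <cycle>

Hop 1 reached at cycle 13; hop k is at t0 + k·L.
t0 = cyc[1] − L = 13 − 2 = 11.

t0 = 11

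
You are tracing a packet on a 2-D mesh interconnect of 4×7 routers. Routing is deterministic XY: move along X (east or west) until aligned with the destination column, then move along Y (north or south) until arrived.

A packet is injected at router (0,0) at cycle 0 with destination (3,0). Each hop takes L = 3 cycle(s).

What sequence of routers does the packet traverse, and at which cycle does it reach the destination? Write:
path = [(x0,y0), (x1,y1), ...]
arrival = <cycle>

path = [(0,0), (1,0), (2,0), (3,0)]
arrival = 9

src (0,0)  cyc=0
E→(1,0)  cyc=3
E→(2,0)  cyc=6
E→(3,0)  cyc=9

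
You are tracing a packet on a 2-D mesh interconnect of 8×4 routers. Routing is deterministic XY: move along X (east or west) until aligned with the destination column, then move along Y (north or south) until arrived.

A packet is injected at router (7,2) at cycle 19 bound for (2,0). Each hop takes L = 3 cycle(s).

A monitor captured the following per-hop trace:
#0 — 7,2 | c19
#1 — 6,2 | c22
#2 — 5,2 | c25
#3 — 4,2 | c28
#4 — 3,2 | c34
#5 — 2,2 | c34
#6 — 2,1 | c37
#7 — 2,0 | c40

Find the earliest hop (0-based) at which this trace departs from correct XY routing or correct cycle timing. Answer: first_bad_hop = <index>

hop 1: step (-1,+0), +3 cyc — ok
hop 2: step (-1,+0), +3 cyc — ok
hop 3: step (-1,+0), +3 cyc — ok
hop 4: step (-1,+0), +6 cyc — BAD: Δcyc=6≠L

first_bad_hop = 4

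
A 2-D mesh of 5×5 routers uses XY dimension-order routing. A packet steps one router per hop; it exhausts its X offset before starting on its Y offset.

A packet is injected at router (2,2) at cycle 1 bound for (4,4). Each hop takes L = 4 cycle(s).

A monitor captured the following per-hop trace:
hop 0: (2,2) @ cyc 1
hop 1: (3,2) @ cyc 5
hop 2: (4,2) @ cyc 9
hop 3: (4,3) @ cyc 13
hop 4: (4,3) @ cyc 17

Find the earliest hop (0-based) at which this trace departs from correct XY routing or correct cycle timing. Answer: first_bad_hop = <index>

first_bad_hop = 4

  1: Δx=+1 Δy=+0 Δt=4 [ok]
  2: Δx=+1 Δy=+0 Δt=4 [ok]
  3: Δx=+0 Δy=+1 Δt=4 [ok]
  4: Δx=+0 Δy=+0 Δt=4 [BAD: non-unit step]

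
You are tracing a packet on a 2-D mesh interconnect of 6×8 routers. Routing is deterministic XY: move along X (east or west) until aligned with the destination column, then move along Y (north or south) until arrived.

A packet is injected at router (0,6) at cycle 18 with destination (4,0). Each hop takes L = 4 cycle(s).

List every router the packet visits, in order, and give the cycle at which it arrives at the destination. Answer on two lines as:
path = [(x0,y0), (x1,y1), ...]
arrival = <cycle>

path = [(0,6), (1,6), (2,6), (3,6), (4,6), (4,5), (4,4), (4,3), (4,2), (4,1), (4,0)]
arrival = 58

hop 0: (0,6) @ cyc 18
hop 1: (1,6) @ cyc 22  [E]
hop 2: (2,6) @ cyc 26  [E]
hop 3: (3,6) @ cyc 30  [E]
hop 4: (4,6) @ cyc 34  [E]
hop 5: (4,5) @ cyc 38  [S]
hop 6: (4,4) @ cyc 42  [S]
hop 7: (4,3) @ cyc 46  [S]
hop 8: (4,2) @ cyc 50  [S]
hop 9: (4,1) @ cyc 54  [S]
hop 10: (4,0) @ cyc 58  [S]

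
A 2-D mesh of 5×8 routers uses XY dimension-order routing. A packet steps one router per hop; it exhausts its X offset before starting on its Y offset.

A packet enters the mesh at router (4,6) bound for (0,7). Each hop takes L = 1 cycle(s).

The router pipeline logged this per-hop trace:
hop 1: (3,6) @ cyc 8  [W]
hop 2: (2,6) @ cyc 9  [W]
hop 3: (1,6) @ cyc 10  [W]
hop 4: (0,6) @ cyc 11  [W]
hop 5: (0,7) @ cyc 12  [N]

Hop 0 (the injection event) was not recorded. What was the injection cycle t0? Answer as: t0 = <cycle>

t0 = 7

cyc[1] = 8 and cyc[k] = t0 + k·L for every k.
So t0 = 8 − 1·1 = 7.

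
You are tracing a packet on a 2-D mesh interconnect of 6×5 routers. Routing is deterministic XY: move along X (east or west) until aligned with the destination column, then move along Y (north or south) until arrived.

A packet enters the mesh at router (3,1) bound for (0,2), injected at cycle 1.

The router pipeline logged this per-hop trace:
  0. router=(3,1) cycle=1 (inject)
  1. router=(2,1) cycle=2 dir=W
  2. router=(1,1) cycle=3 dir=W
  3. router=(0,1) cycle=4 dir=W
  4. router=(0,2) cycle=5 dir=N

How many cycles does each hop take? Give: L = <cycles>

Between hops 0 and 1 the cycle counter advances 2 − 1 = 1.
That increment is L by definition: L = 1.

L = 1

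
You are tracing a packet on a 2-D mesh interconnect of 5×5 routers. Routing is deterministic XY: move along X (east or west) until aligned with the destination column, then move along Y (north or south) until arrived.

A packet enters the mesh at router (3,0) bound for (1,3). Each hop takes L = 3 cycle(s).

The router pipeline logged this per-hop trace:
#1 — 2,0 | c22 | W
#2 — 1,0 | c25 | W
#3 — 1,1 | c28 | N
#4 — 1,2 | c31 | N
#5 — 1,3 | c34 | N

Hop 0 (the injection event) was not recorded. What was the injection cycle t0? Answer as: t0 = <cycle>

The first recorded entry is hop 1 at cycle 22.
So t0 = 22 − 1·3 = 19.

t0 = 19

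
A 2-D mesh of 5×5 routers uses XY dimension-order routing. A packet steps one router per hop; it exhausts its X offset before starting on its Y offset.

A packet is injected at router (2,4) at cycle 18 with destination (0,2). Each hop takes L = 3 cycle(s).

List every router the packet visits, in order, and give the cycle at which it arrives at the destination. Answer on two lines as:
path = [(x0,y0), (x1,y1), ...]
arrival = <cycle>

  0. router=(2,4) cycle=18 (inject)
  1. router=(1,4) cycle=21 dir=W
  2. router=(0,4) cycle=24 dir=W
  3. router=(0,3) cycle=27 dir=S
  4. router=(0,2) cycle=30 dir=S

path = [(2,4), (1,4), (0,4), (0,3), (0,2)]
arrival = 30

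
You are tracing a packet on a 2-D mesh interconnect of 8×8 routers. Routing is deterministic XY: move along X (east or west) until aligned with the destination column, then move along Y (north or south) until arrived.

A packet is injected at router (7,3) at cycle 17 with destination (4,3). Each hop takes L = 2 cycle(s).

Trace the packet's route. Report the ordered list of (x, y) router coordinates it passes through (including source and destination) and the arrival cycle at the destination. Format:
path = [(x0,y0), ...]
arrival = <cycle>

#0 — 7,3 | c17
#1 — 6,3 | c19 | W
#2 — 5,3 | c21 | W
#3 — 4,3 | c23 | W

path = [(7,3), (6,3), (5,3), (4,3)]
arrival = 23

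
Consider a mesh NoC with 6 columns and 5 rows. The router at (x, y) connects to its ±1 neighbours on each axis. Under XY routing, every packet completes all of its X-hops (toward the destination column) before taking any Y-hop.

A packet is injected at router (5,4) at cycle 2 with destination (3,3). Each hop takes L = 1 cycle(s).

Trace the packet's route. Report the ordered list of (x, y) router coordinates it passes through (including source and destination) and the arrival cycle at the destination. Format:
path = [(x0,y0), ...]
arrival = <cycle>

path = [(5,4), (4,4), (3,4), (3,3)]
arrival = 5

  0. router=(5,4) cycle=2 (inject)
  1. router=(4,4) cycle=3 dir=W
  2. router=(3,4) cycle=4 dir=W
  3. router=(3,3) cycle=5 dir=S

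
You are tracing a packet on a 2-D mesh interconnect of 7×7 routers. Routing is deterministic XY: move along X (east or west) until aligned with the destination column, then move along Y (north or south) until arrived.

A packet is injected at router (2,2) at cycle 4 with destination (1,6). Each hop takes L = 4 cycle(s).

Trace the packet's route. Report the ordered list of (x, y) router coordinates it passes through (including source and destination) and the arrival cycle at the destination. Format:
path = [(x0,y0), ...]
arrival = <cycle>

t=4: at (2,2)
t=8: at (1,2) after W
t=12: at (1,3) after N
t=16: at (1,4) after N
t=20: at (1,5) after N
t=24: at (1,6) after N

path = [(2,2), (1,2), (1,3), (1,4), (1,5), (1,6)]
arrival = 24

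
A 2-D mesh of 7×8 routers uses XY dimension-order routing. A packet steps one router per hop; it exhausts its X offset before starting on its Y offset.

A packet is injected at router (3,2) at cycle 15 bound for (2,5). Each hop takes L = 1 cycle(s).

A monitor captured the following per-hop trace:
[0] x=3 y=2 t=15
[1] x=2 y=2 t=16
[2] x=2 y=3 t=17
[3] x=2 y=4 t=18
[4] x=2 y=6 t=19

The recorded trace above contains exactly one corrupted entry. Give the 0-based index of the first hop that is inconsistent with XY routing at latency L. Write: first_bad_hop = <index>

first_bad_hop = 4

[1] (-1,+0) / 1c ⇒ ok
[2] (+0,+1) / 1c ⇒ ok
[3] (+0,+1) / 1c ⇒ ok
[4] (+0,+2) / 1c ⇒ BAD: non-unit step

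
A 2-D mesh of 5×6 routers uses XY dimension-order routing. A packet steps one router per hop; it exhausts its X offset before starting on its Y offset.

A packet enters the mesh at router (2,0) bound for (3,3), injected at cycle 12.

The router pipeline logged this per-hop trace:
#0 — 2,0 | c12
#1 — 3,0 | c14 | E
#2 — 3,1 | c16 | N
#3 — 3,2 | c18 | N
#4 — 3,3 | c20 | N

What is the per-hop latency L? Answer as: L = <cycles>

cyc[1] − cyc[0] = 14 − 12 = 2.
Each hop adds L, hence L = 2.

L = 2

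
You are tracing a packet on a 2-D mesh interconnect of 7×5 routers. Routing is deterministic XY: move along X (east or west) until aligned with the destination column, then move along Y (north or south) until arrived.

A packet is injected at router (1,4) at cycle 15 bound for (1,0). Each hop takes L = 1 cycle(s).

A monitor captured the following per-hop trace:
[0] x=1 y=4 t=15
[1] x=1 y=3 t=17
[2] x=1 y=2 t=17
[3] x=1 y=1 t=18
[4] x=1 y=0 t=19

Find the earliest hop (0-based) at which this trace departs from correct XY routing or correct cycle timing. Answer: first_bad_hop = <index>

first_bad_hop = 1

[1] (+0,-1) / 2c ⇒ BAD: Δcyc=2≠L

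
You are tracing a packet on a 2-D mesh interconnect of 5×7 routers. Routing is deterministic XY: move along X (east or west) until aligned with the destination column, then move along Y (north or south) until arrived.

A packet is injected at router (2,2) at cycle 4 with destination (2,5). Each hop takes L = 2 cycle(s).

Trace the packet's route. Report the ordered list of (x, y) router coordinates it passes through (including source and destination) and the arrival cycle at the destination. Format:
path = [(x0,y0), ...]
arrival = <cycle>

#0 — 2,2 | c4
#1 — 2,3 | c6 | N
#2 — 2,4 | c8 | N
#3 — 2,5 | c10 | N

path = [(2,2), (2,3), (2,4), (2,5)]
arrival = 10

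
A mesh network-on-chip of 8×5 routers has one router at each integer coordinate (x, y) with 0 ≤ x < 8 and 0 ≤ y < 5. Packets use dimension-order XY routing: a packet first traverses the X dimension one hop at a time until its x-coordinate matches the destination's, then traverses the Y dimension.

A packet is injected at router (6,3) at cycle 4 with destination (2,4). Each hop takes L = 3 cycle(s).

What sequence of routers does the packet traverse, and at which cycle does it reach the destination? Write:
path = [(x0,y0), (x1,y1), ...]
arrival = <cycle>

#0 — 6,3 | c4
#1 — 5,3 | c7 | W
#2 — 4,3 | c10 | W
#3 — 3,3 | c13 | W
#4 — 2,3 | c16 | W
#5 — 2,4 | c19 | N

path = [(6,3), (5,3), (4,3), (3,3), (2,3), (2,4)]
arrival = 19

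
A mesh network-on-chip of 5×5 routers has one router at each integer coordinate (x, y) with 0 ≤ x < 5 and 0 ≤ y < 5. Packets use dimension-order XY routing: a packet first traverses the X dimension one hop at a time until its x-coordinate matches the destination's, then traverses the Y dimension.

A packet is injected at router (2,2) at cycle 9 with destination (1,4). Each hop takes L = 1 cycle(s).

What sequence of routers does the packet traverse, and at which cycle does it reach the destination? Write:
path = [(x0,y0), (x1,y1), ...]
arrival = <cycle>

src (2,2)  cyc=9
W→(1,2)  cyc=10
N→(1,3)  cyc=11
N→(1,4)  cyc=12

path = [(2,2), (1,2), (1,3), (1,4)]
arrival = 12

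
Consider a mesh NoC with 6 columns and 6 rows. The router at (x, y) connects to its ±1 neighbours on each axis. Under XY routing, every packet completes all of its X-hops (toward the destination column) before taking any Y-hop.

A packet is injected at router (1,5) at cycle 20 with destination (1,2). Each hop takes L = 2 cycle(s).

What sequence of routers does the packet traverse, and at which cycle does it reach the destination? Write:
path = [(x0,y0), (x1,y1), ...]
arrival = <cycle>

path = [(1,5), (1,4), (1,3), (1,2)]
arrival = 26

  0. router=(1,5) cycle=20 (inject)
  1. router=(1,4) cycle=22 dir=S
  2. router=(1,3) cycle=24 dir=S
  3. router=(1,2) cycle=26 dir=S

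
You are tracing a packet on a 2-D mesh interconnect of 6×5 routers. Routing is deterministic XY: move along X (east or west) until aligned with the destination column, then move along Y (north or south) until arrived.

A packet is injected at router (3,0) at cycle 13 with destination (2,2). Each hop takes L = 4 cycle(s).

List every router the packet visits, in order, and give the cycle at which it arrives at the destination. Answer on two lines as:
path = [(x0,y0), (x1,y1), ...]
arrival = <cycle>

  0. router=(3,0) cycle=13 (inject)
  1. router=(2,0) cycle=17 dir=W
  2. router=(2,1) cycle=21 dir=N
  3. router=(2,2) cycle=25 dir=N

path = [(3,0), (2,0), (2,1), (2,2)]
arrival = 25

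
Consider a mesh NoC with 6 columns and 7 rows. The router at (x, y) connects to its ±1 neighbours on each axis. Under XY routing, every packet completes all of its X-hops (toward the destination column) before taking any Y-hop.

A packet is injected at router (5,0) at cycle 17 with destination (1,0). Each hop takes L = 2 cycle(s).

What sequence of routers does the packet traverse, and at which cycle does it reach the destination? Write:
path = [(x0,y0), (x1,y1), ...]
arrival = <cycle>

path = [(5,0), (4,0), (3,0), (2,0), (1,0)]
arrival = 25

t=17: at (5,0)
t=19: at (4,0) after W
t=21: at (3,0) after W
t=23: at (2,0) after W
t=25: at (1,0) after W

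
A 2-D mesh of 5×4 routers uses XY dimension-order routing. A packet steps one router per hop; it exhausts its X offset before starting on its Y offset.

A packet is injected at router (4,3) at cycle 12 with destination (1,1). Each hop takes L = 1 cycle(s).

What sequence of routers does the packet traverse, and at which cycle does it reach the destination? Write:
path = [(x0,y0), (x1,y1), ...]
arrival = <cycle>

path = [(4,3), (3,3), (2,3), (1,3), (1,2), (1,1)]
arrival = 17

src (4,3)  cyc=12
W→(3,3)  cyc=13
W→(2,3)  cyc=14
W→(1,3)  cyc=15
S→(1,2)  cyc=16
S→(1,1)  cyc=17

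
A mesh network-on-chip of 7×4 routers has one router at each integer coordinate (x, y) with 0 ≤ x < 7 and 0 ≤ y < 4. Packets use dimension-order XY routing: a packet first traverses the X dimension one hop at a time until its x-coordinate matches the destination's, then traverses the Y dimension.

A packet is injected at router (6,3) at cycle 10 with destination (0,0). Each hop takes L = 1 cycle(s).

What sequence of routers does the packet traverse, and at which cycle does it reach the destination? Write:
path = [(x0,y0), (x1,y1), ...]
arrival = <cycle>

hop 0: (6,3) @ cyc 10
hop 1: (5,3) @ cyc 11  [W]
hop 2: (4,3) @ cyc 12  [W]
hop 3: (3,3) @ cyc 13  [W]
hop 4: (2,3) @ cyc 14  [W]
hop 5: (1,3) @ cyc 15  [W]
hop 6: (0,3) @ cyc 16  [W]
hop 7: (0,2) @ cyc 17  [S]
hop 8: (0,1) @ cyc 18  [S]
hop 9: (0,0) @ cyc 19  [S]

path = [(6,3), (5,3), (4,3), (3,3), (2,3), (1,3), (0,3), (0,2), (0,1), (0,0)]
arrival = 19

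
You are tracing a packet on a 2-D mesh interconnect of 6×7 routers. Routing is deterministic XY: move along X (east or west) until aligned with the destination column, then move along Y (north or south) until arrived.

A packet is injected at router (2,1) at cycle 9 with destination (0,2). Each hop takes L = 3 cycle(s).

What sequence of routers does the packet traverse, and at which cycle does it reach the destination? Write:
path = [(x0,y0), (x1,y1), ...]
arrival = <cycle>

hop 0: (2,1) @ cyc 9
hop 1: (1,1) @ cyc 12  [W]
hop 2: (0,1) @ cyc 15  [W]
hop 3: (0,2) @ cyc 18  [N]

path = [(2,1), (1,1), (0,1), (0,2)]
arrival = 18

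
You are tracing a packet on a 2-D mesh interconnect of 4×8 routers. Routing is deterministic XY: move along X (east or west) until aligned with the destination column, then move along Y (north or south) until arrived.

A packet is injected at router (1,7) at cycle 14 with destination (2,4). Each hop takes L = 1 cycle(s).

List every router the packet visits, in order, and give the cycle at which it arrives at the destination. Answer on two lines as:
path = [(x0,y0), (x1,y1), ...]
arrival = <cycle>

path = [(1,7), (2,7), (2,6), (2,5), (2,4)]
arrival = 18

src (1,7)  cyc=14
E→(2,7)  cyc=15
S→(2,6)  cyc=16
S→(2,5)  cyc=17
S→(2,4)  cyc=18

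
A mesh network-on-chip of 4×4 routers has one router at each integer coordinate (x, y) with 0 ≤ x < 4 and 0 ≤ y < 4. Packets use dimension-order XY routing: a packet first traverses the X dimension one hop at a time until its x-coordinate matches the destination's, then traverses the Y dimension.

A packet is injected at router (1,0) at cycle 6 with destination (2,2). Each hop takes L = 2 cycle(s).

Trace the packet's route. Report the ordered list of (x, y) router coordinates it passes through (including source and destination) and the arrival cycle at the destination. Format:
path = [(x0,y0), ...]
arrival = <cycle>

path = [(1,0), (2,0), (2,1), (2,2)]
arrival = 12

t=6: at (1,0)
t=8: at (2,0) after E
t=10: at (2,1) after N
t=12: at (2,2) after N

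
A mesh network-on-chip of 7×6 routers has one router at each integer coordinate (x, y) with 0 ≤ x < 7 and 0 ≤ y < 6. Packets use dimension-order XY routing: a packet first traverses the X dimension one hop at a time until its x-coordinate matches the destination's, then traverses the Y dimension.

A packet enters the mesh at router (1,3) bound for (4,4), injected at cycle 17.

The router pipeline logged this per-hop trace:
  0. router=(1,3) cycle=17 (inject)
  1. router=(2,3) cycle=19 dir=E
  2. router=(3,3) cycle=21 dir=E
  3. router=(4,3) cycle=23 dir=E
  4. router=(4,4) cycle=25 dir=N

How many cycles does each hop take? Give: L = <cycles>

L = 2

From hop 0 (17) to hop 1 (19): +2 cycles.
Each hop adds L, hence L = 2.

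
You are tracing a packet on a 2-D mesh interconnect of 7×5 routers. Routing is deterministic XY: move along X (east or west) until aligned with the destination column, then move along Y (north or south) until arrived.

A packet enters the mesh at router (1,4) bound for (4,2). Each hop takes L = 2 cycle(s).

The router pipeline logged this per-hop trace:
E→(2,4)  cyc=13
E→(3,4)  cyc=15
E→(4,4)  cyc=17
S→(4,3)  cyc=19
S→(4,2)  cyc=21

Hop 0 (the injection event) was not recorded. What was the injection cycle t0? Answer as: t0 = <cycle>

Hop 1 reached at cycle 13; hop k is at t0 + k·L.
Therefore t0 = 13 − L = 11.

t0 = 11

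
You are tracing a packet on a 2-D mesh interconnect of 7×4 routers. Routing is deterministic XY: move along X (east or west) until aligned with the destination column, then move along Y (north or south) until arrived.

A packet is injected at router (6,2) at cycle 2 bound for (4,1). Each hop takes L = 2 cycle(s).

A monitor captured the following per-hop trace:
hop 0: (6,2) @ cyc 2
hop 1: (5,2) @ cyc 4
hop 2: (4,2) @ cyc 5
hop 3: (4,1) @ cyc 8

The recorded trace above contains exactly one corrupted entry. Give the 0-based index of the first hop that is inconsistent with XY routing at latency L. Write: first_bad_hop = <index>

first_bad_hop = 2

hop 1: step (-1,+0), +2 cyc — ok
hop 2: step (-1,+0), +1 cyc — BAD: Δcyc=1≠L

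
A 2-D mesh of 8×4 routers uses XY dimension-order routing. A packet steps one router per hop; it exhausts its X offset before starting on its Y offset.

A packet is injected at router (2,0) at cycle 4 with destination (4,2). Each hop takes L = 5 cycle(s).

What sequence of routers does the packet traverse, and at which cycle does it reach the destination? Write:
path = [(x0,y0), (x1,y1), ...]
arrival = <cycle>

[0] x=2 y=0 t=4
[1] x=3 y=0 t=9 →E
[2] x=4 y=0 t=14 →E
[3] x=4 y=1 t=19 →N
[4] x=4 y=2 t=24 →N

path = [(2,0), (3,0), (4,0), (4,1), (4,2)]
arrival = 24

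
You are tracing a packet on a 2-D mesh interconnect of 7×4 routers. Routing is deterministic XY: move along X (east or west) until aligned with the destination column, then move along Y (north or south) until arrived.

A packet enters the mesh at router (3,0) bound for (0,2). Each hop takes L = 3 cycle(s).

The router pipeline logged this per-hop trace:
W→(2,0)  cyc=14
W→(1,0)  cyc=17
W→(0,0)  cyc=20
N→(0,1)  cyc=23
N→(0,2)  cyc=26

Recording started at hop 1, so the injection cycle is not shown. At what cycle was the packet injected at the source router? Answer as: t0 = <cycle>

t0 = 11

Hop 1 reached at cycle 14; hop k is at t0 + k·L.
t0 = cyc[1] − L = 14 − 3 = 11.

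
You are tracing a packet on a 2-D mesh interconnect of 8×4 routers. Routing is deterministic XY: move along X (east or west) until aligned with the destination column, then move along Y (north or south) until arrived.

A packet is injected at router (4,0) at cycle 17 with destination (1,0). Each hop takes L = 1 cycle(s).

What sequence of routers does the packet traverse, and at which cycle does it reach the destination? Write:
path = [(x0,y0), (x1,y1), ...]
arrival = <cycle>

path = [(4,0), (3,0), (2,0), (1,0)]
arrival = 20

t=17: at (4,0)
t=18: at (3,0) after W
t=19: at (2,0) after W
t=20: at (1,0) after W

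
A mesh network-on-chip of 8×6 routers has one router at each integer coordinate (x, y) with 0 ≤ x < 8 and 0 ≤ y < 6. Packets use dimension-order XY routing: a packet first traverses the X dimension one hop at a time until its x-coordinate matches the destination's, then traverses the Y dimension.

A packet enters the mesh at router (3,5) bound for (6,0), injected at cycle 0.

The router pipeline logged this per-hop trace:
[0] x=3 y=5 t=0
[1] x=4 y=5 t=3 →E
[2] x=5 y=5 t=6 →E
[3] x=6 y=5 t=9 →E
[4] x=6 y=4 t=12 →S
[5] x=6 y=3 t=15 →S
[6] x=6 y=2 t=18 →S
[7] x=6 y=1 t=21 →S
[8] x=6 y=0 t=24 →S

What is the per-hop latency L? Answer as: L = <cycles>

Δcyc across hop 0→1: 3 − 0 = 3.
Each hop adds L, hence L = 3.

L = 3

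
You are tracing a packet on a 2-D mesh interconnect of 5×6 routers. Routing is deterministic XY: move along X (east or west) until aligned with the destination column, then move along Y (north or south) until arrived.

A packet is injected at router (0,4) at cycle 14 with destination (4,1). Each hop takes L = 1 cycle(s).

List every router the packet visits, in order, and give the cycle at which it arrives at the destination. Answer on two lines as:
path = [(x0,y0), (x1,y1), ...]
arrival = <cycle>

src (0,4)  cyc=14
E→(1,4)  cyc=15
E→(2,4)  cyc=16
E→(3,4)  cyc=17
E→(4,4)  cyc=18
S→(4,3)  cyc=19
S→(4,2)  cyc=20
S→(4,1)  cyc=21

path = [(0,4), (1,4), (2,4), (3,4), (4,4), (4,3), (4,2), (4,1)]
arrival = 21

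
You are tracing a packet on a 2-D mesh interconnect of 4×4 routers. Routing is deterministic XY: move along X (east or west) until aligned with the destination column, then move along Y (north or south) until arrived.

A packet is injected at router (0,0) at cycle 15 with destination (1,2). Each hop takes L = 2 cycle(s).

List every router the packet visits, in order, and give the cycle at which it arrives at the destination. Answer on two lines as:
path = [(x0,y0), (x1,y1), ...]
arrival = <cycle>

src (0,0)  cyc=15
E→(1,0)  cyc=17
N→(1,1)  cyc=19
N→(1,2)  cyc=21

path = [(0,0), (1,0), (1,1), (1,2)]
arrival = 21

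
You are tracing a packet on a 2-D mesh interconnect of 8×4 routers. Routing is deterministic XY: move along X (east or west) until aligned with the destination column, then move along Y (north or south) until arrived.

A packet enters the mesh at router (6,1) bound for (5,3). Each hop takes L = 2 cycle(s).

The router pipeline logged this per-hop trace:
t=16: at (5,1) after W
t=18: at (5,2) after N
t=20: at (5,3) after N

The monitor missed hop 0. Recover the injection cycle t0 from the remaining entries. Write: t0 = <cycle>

t0 = 14

Hop 1 reached at cycle 16; hop k is at t0 + k·L.
Subtract one hop: t0 = 16 − 2 = 14.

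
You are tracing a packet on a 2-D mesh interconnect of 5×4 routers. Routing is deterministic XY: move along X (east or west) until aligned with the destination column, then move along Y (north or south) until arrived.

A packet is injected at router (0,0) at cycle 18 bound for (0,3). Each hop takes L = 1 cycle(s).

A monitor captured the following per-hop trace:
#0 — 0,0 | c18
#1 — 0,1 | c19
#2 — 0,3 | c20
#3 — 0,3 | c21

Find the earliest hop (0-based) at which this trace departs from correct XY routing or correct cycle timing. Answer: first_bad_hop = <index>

hop 1: step (+0,+1), +1 cyc — ok
hop 2: step (+0,+2), +1 cyc — BAD: non-unit step

first_bad_hop = 2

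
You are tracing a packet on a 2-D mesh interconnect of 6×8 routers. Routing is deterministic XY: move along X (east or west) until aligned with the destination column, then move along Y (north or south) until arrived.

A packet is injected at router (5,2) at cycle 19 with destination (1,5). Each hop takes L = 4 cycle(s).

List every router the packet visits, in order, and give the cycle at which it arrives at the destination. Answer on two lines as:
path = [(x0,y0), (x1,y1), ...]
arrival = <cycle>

  0. router=(5,2) cycle=19 (inject)
  1. router=(4,2) cycle=23 dir=W
  2. router=(3,2) cycle=27 dir=W
  3. router=(2,2) cycle=31 dir=W
  4. router=(1,2) cycle=35 dir=W
  5. router=(1,3) cycle=39 dir=N
  6. router=(1,4) cycle=43 dir=N
  7. router=(1,5) cycle=47 dir=N

path = [(5,2), (4,2), (3,2), (2,2), (1,2), (1,3), (1,4), (1,5)]
arrival = 47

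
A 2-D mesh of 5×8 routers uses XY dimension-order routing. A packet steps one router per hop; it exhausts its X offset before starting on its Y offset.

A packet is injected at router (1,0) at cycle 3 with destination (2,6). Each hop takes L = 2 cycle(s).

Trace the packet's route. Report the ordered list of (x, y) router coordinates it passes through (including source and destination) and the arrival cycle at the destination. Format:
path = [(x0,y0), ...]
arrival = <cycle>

path = [(1,0), (2,0), (2,1), (2,2), (2,3), (2,4), (2,5), (2,6)]
arrival = 17

hop 0: (1,0) @ cyc 3
hop 1: (2,0) @ cyc 5  [E]
hop 2: (2,1) @ cyc 7  [N]
hop 3: (2,2) @ cyc 9  [N]
hop 4: (2,3) @ cyc 11  [N]
hop 5: (2,4) @ cyc 13  [N]
hop 6: (2,5) @ cyc 15  [N]
hop 7: (2,6) @ cyc 17  [N]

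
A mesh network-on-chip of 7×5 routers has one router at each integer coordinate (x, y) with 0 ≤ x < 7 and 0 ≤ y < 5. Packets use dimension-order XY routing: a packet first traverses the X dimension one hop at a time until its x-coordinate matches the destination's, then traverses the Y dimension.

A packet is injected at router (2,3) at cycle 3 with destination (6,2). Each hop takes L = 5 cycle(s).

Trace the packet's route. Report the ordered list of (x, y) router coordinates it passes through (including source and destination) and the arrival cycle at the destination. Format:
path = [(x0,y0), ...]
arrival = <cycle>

src (2,3)  cyc=3
E→(3,3)  cyc=8
E→(4,3)  cyc=13
E→(5,3)  cyc=18
E→(6,3)  cyc=23
S→(6,2)  cyc=28

path = [(2,3), (3,3), (4,3), (5,3), (6,3), (6,2)]
arrival = 28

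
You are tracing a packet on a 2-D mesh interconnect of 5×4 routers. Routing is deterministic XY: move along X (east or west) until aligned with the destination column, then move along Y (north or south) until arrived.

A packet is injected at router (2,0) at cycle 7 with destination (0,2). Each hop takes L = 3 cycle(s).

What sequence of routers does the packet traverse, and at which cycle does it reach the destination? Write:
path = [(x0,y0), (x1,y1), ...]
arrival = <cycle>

path = [(2,0), (1,0), (0,0), (0,1), (0,2)]
arrival = 19

  0. router=(2,0) cycle=7 (inject)
  1. router=(1,0) cycle=10 dir=W
  2. router=(0,0) cycle=13 dir=W
  3. router=(0,1) cycle=16 dir=N
  4. router=(0,2) cycle=19 dir=N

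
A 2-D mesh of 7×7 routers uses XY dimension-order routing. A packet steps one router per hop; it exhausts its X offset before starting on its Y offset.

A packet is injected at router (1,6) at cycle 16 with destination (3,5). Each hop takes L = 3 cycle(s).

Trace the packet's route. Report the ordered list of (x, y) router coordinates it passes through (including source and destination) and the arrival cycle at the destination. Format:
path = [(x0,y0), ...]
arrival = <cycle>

  0. router=(1,6) cycle=16 (inject)
  1. router=(2,6) cycle=19 dir=E
  2. router=(3,6) cycle=22 dir=E
  3. router=(3,5) cycle=25 dir=S

path = [(1,6), (2,6), (3,6), (3,5)]
arrival = 25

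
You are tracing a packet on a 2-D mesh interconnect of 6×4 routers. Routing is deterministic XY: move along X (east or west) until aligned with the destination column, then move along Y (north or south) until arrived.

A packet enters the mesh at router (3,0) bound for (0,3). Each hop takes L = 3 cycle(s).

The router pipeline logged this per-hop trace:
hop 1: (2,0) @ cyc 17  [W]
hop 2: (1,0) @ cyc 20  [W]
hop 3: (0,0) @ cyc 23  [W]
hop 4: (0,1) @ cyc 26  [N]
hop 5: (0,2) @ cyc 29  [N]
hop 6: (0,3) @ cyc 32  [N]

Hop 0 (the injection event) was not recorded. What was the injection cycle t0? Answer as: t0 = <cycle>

t0 = 14

cyc[1] = 17 and cyc[k] = t0 + k·L for every k.
So t0 = 17 − 1·3 = 14.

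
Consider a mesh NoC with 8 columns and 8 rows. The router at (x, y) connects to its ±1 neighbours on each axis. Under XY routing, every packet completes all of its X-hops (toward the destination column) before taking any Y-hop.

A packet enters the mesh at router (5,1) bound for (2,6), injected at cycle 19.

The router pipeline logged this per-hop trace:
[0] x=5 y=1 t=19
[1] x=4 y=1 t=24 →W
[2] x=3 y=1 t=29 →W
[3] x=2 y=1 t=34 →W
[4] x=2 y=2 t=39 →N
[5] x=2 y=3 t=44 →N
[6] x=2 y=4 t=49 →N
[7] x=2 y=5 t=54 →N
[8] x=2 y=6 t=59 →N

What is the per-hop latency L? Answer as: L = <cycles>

Δcyc across hop 0→1: 24 − 19 = 5.
One hop costs L cycles, so L = 5.

L = 5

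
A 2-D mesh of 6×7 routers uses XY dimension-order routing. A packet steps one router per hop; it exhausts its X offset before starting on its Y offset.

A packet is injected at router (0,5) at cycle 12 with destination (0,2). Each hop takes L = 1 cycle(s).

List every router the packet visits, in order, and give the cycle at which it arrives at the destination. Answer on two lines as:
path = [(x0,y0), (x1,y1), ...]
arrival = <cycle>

path = [(0,5), (0,4), (0,3), (0,2)]
arrival = 15

t=12: at (0,5)
t=13: at (0,4) after S
t=14: at (0,3) after S
t=15: at (0,2) after S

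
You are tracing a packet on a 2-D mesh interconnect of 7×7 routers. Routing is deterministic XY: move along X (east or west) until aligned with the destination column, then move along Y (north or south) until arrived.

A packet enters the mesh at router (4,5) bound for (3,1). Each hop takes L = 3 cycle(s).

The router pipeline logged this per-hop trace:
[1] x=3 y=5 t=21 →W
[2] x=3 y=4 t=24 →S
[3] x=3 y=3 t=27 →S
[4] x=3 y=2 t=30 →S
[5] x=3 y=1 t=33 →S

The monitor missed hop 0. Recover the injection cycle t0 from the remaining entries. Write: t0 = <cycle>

cyc[1] = 21 and cyc[k] = t0 + k·L for every k.
t0 = cyc[1] − L = 21 − 3 = 18.

t0 = 18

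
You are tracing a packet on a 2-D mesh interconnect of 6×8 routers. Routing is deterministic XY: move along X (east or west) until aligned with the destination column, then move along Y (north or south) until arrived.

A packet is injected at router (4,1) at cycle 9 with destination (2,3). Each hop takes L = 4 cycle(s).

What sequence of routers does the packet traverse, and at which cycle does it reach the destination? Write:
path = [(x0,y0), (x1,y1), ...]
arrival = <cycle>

t=9: at (4,1)
t=13: at (3,1) after W
t=17: at (2,1) after W
t=21: at (2,2) after N
t=25: at (2,3) after N

path = [(4,1), (3,1), (2,1), (2,2), (2,3)]
arrival = 25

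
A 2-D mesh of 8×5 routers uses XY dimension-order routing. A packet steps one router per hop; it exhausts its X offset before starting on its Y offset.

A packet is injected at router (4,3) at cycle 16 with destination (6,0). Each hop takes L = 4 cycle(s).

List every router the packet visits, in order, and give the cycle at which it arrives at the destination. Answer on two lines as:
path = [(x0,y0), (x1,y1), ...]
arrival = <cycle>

t=16: at (4,3)
t=20: at (5,3) after E
t=24: at (6,3) after E
t=28: at (6,2) after S
t=32: at (6,1) after S
t=36: at (6,0) after S

path = [(4,3), (5,3), (6,3), (6,2), (6,1), (6,0)]
arrival = 36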